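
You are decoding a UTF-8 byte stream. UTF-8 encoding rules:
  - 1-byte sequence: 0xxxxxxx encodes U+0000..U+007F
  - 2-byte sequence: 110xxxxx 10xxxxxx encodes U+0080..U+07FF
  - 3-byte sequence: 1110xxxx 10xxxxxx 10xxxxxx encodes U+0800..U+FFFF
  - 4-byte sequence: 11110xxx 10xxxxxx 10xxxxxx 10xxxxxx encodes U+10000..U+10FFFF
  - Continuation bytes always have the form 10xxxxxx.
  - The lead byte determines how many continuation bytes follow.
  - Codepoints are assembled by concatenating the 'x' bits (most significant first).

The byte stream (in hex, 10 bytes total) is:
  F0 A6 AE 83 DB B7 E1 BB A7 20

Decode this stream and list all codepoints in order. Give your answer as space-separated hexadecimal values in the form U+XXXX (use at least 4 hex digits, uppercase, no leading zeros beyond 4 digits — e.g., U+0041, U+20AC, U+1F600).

Answer: U+26B83 U+06F7 U+1EE7 U+0020

Derivation:
Byte[0]=F0: 4-byte lead, need 3 cont bytes. acc=0x0
Byte[1]=A6: continuation. acc=(acc<<6)|0x26=0x26
Byte[2]=AE: continuation. acc=(acc<<6)|0x2E=0x9AE
Byte[3]=83: continuation. acc=(acc<<6)|0x03=0x26B83
Completed: cp=U+26B83 (starts at byte 0)
Byte[4]=DB: 2-byte lead, need 1 cont bytes. acc=0x1B
Byte[5]=B7: continuation. acc=(acc<<6)|0x37=0x6F7
Completed: cp=U+06F7 (starts at byte 4)
Byte[6]=E1: 3-byte lead, need 2 cont bytes. acc=0x1
Byte[7]=BB: continuation. acc=(acc<<6)|0x3B=0x7B
Byte[8]=A7: continuation. acc=(acc<<6)|0x27=0x1EE7
Completed: cp=U+1EE7 (starts at byte 6)
Byte[9]=20: 1-byte ASCII. cp=U+0020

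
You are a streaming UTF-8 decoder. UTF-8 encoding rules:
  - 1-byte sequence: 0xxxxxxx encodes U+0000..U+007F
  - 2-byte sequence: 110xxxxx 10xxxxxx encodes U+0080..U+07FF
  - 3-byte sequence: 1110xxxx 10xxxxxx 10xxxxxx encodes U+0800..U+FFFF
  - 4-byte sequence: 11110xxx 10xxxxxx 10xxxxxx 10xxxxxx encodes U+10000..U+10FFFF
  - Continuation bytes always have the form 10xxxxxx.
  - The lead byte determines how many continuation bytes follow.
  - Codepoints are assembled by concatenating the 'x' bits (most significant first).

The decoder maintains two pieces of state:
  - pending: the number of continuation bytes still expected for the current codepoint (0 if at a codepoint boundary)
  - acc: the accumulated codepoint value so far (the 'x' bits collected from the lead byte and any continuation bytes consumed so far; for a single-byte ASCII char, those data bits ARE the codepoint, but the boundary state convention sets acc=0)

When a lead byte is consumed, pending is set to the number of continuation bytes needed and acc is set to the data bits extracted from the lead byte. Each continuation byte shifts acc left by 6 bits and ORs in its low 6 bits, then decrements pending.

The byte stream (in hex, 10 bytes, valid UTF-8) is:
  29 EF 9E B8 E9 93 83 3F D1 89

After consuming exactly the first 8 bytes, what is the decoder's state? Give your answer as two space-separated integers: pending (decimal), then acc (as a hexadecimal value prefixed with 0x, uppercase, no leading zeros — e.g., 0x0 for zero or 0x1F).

Answer: 0 0x0

Derivation:
Byte[0]=29: 1-byte. pending=0, acc=0x0
Byte[1]=EF: 3-byte lead. pending=2, acc=0xF
Byte[2]=9E: continuation. acc=(acc<<6)|0x1E=0x3DE, pending=1
Byte[3]=B8: continuation. acc=(acc<<6)|0x38=0xF7B8, pending=0
Byte[4]=E9: 3-byte lead. pending=2, acc=0x9
Byte[5]=93: continuation. acc=(acc<<6)|0x13=0x253, pending=1
Byte[6]=83: continuation. acc=(acc<<6)|0x03=0x94C3, pending=0
Byte[7]=3F: 1-byte. pending=0, acc=0x0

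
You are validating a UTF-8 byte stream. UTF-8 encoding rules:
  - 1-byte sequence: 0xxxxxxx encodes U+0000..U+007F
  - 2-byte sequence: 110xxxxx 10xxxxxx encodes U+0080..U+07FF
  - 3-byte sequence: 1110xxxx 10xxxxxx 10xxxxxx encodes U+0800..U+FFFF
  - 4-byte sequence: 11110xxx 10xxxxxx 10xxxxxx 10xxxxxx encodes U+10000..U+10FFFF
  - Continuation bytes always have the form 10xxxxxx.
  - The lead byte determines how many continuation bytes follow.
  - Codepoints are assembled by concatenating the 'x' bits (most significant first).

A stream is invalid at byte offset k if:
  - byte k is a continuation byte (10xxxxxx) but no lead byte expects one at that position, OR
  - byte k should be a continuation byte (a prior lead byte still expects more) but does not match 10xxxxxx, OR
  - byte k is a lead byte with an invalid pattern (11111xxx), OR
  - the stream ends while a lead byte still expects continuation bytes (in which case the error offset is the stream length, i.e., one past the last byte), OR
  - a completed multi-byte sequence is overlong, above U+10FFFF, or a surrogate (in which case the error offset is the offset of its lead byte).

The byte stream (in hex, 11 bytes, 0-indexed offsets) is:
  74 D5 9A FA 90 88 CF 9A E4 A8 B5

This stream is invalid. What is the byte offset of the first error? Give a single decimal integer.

Answer: 3

Derivation:
Byte[0]=74: 1-byte ASCII. cp=U+0074
Byte[1]=D5: 2-byte lead, need 1 cont bytes. acc=0x15
Byte[2]=9A: continuation. acc=(acc<<6)|0x1A=0x55A
Completed: cp=U+055A (starts at byte 1)
Byte[3]=FA: INVALID lead byte (not 0xxx/110x/1110/11110)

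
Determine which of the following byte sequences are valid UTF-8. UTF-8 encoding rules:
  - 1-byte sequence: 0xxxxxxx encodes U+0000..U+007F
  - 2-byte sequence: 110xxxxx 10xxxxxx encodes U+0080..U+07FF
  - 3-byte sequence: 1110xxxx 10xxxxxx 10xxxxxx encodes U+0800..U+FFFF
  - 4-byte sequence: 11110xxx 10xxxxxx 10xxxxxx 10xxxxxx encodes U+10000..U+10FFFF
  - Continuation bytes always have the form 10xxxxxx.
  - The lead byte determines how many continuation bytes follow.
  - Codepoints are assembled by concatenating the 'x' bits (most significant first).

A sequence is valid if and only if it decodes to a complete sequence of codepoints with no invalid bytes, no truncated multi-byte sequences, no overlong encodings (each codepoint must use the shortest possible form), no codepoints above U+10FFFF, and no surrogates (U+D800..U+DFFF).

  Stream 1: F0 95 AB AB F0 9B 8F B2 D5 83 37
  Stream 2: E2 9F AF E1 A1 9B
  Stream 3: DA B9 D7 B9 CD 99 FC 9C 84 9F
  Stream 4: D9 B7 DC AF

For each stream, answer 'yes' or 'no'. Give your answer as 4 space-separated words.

Answer: yes yes no yes

Derivation:
Stream 1: decodes cleanly. VALID
Stream 2: decodes cleanly. VALID
Stream 3: error at byte offset 6. INVALID
Stream 4: decodes cleanly. VALID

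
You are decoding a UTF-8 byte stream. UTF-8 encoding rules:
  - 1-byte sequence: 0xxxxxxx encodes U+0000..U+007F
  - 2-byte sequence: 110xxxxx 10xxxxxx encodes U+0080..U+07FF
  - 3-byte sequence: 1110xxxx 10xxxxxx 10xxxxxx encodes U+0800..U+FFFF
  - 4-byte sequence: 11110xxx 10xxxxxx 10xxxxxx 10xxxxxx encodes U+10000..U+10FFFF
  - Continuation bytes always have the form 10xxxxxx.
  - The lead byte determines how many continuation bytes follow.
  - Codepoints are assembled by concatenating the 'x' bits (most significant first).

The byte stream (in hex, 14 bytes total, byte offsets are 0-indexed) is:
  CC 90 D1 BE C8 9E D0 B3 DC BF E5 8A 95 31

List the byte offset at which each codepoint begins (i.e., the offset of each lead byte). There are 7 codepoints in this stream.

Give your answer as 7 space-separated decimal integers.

Answer: 0 2 4 6 8 10 13

Derivation:
Byte[0]=CC: 2-byte lead, need 1 cont bytes. acc=0xC
Byte[1]=90: continuation. acc=(acc<<6)|0x10=0x310
Completed: cp=U+0310 (starts at byte 0)
Byte[2]=D1: 2-byte lead, need 1 cont bytes. acc=0x11
Byte[3]=BE: continuation. acc=(acc<<6)|0x3E=0x47E
Completed: cp=U+047E (starts at byte 2)
Byte[4]=C8: 2-byte lead, need 1 cont bytes. acc=0x8
Byte[5]=9E: continuation. acc=(acc<<6)|0x1E=0x21E
Completed: cp=U+021E (starts at byte 4)
Byte[6]=D0: 2-byte lead, need 1 cont bytes. acc=0x10
Byte[7]=B3: continuation. acc=(acc<<6)|0x33=0x433
Completed: cp=U+0433 (starts at byte 6)
Byte[8]=DC: 2-byte lead, need 1 cont bytes. acc=0x1C
Byte[9]=BF: continuation. acc=(acc<<6)|0x3F=0x73F
Completed: cp=U+073F (starts at byte 8)
Byte[10]=E5: 3-byte lead, need 2 cont bytes. acc=0x5
Byte[11]=8A: continuation. acc=(acc<<6)|0x0A=0x14A
Byte[12]=95: continuation. acc=(acc<<6)|0x15=0x5295
Completed: cp=U+5295 (starts at byte 10)
Byte[13]=31: 1-byte ASCII. cp=U+0031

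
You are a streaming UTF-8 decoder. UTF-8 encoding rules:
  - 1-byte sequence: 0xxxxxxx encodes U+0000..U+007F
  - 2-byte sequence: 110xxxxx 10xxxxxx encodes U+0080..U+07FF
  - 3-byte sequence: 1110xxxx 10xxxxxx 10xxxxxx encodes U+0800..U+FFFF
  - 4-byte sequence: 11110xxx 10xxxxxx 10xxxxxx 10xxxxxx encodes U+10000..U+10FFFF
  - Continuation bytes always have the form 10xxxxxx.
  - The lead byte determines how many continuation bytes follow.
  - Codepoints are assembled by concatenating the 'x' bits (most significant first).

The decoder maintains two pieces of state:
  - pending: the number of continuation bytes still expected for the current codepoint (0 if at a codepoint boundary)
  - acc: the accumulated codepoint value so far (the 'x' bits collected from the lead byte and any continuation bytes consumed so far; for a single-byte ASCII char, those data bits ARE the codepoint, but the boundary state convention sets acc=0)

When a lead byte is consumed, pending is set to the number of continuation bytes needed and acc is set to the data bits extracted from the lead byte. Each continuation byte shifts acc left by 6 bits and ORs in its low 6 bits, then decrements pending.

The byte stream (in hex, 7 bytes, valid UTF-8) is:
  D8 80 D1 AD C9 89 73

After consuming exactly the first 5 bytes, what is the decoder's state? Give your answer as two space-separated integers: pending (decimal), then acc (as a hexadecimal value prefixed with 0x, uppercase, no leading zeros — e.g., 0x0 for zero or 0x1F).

Byte[0]=D8: 2-byte lead. pending=1, acc=0x18
Byte[1]=80: continuation. acc=(acc<<6)|0x00=0x600, pending=0
Byte[2]=D1: 2-byte lead. pending=1, acc=0x11
Byte[3]=AD: continuation. acc=(acc<<6)|0x2D=0x46D, pending=0
Byte[4]=C9: 2-byte lead. pending=1, acc=0x9

Answer: 1 0x9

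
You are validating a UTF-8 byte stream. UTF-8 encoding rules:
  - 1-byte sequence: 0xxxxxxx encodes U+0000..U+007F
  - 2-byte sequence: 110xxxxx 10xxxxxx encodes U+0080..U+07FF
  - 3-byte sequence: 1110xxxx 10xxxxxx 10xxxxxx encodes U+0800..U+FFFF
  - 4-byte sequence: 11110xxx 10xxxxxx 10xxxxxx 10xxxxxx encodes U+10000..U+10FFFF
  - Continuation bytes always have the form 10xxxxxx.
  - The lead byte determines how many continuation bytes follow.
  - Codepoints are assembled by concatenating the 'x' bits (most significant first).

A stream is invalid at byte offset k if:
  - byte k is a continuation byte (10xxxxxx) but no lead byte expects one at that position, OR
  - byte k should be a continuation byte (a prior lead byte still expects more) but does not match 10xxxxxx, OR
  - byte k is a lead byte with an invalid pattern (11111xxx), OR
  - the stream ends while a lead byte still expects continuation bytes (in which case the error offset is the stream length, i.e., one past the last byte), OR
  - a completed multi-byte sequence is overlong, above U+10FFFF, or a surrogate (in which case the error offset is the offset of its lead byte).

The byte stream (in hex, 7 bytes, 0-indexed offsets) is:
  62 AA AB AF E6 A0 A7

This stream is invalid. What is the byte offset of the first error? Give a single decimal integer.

Byte[0]=62: 1-byte ASCII. cp=U+0062
Byte[1]=AA: INVALID lead byte (not 0xxx/110x/1110/11110)

Answer: 1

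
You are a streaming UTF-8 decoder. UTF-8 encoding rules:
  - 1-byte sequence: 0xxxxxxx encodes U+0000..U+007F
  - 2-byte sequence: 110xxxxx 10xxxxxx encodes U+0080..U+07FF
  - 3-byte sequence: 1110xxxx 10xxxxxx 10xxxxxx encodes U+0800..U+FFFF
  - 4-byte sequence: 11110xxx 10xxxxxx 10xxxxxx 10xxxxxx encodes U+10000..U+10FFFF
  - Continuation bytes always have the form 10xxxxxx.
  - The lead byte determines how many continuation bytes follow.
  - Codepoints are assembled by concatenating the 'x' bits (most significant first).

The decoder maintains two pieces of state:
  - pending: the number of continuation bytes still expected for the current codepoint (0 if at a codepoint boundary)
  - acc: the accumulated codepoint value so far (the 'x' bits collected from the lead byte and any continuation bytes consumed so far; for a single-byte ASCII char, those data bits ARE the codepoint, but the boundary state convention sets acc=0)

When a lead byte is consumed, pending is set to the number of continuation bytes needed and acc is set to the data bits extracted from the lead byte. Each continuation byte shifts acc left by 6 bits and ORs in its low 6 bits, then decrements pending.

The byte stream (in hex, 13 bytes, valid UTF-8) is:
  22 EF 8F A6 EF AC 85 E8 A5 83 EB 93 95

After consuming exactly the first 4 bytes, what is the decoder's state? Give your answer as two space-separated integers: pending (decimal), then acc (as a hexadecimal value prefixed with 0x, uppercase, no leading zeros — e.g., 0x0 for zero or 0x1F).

Byte[0]=22: 1-byte. pending=0, acc=0x0
Byte[1]=EF: 3-byte lead. pending=2, acc=0xF
Byte[2]=8F: continuation. acc=(acc<<6)|0x0F=0x3CF, pending=1
Byte[3]=A6: continuation. acc=(acc<<6)|0x26=0xF3E6, pending=0

Answer: 0 0xF3E6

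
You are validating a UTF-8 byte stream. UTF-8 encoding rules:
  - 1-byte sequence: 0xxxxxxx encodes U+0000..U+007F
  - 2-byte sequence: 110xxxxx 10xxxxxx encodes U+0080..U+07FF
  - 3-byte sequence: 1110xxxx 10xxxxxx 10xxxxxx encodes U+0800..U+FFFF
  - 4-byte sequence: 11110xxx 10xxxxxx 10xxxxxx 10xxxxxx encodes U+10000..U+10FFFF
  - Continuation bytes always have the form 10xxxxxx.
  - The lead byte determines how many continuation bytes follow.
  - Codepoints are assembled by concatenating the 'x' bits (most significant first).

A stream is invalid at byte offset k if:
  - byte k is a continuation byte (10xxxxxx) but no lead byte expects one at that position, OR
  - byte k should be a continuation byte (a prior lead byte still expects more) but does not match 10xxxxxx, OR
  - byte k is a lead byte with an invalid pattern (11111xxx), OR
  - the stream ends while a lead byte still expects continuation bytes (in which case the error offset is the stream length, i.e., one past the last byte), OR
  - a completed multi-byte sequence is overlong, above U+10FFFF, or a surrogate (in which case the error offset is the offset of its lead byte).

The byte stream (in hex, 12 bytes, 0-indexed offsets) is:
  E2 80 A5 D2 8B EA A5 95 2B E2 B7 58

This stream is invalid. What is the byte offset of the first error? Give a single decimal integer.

Answer: 11

Derivation:
Byte[0]=E2: 3-byte lead, need 2 cont bytes. acc=0x2
Byte[1]=80: continuation. acc=(acc<<6)|0x00=0x80
Byte[2]=A5: continuation. acc=(acc<<6)|0x25=0x2025
Completed: cp=U+2025 (starts at byte 0)
Byte[3]=D2: 2-byte lead, need 1 cont bytes. acc=0x12
Byte[4]=8B: continuation. acc=(acc<<6)|0x0B=0x48B
Completed: cp=U+048B (starts at byte 3)
Byte[5]=EA: 3-byte lead, need 2 cont bytes. acc=0xA
Byte[6]=A5: continuation. acc=(acc<<6)|0x25=0x2A5
Byte[7]=95: continuation. acc=(acc<<6)|0x15=0xA955
Completed: cp=U+A955 (starts at byte 5)
Byte[8]=2B: 1-byte ASCII. cp=U+002B
Byte[9]=E2: 3-byte lead, need 2 cont bytes. acc=0x2
Byte[10]=B7: continuation. acc=(acc<<6)|0x37=0xB7
Byte[11]=58: expected 10xxxxxx continuation. INVALID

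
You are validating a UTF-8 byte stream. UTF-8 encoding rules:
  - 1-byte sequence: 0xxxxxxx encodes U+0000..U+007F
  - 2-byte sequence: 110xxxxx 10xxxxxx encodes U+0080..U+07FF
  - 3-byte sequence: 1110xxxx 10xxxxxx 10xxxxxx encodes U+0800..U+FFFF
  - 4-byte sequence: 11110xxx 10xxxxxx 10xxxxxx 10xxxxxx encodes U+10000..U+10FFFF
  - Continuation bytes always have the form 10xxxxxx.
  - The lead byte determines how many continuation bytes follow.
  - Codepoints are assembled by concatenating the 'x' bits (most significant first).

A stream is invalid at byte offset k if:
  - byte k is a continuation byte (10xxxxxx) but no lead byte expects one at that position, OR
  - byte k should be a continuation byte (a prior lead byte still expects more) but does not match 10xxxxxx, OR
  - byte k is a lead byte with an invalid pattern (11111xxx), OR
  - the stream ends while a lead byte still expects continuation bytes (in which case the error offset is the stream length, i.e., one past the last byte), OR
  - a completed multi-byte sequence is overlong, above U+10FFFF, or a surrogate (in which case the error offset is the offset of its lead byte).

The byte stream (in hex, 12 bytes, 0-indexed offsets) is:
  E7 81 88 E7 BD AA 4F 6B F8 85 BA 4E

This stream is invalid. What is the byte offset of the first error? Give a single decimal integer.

Byte[0]=E7: 3-byte lead, need 2 cont bytes. acc=0x7
Byte[1]=81: continuation. acc=(acc<<6)|0x01=0x1C1
Byte[2]=88: continuation. acc=(acc<<6)|0x08=0x7048
Completed: cp=U+7048 (starts at byte 0)
Byte[3]=E7: 3-byte lead, need 2 cont bytes. acc=0x7
Byte[4]=BD: continuation. acc=(acc<<6)|0x3D=0x1FD
Byte[5]=AA: continuation. acc=(acc<<6)|0x2A=0x7F6A
Completed: cp=U+7F6A (starts at byte 3)
Byte[6]=4F: 1-byte ASCII. cp=U+004F
Byte[7]=6B: 1-byte ASCII. cp=U+006B
Byte[8]=F8: INVALID lead byte (not 0xxx/110x/1110/11110)

Answer: 8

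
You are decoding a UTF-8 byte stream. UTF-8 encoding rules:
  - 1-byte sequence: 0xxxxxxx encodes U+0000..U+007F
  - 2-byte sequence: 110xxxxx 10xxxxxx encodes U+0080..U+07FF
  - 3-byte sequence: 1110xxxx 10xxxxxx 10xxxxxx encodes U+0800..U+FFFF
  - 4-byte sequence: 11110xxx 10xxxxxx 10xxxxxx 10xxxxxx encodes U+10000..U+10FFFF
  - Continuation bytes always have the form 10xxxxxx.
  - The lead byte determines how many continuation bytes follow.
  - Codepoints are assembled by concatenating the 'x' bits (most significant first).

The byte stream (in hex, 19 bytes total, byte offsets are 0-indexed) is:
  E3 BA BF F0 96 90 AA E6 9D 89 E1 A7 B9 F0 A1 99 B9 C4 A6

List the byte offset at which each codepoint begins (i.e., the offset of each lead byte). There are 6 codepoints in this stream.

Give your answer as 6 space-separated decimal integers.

Answer: 0 3 7 10 13 17

Derivation:
Byte[0]=E3: 3-byte lead, need 2 cont bytes. acc=0x3
Byte[1]=BA: continuation. acc=(acc<<6)|0x3A=0xFA
Byte[2]=BF: continuation. acc=(acc<<6)|0x3F=0x3EBF
Completed: cp=U+3EBF (starts at byte 0)
Byte[3]=F0: 4-byte lead, need 3 cont bytes. acc=0x0
Byte[4]=96: continuation. acc=(acc<<6)|0x16=0x16
Byte[5]=90: continuation. acc=(acc<<6)|0x10=0x590
Byte[6]=AA: continuation. acc=(acc<<6)|0x2A=0x1642A
Completed: cp=U+1642A (starts at byte 3)
Byte[7]=E6: 3-byte lead, need 2 cont bytes. acc=0x6
Byte[8]=9D: continuation. acc=(acc<<6)|0x1D=0x19D
Byte[9]=89: continuation. acc=(acc<<6)|0x09=0x6749
Completed: cp=U+6749 (starts at byte 7)
Byte[10]=E1: 3-byte lead, need 2 cont bytes. acc=0x1
Byte[11]=A7: continuation. acc=(acc<<6)|0x27=0x67
Byte[12]=B9: continuation. acc=(acc<<6)|0x39=0x19F9
Completed: cp=U+19F9 (starts at byte 10)
Byte[13]=F0: 4-byte lead, need 3 cont bytes. acc=0x0
Byte[14]=A1: continuation. acc=(acc<<6)|0x21=0x21
Byte[15]=99: continuation. acc=(acc<<6)|0x19=0x859
Byte[16]=B9: continuation. acc=(acc<<6)|0x39=0x21679
Completed: cp=U+21679 (starts at byte 13)
Byte[17]=C4: 2-byte lead, need 1 cont bytes. acc=0x4
Byte[18]=A6: continuation. acc=(acc<<6)|0x26=0x126
Completed: cp=U+0126 (starts at byte 17)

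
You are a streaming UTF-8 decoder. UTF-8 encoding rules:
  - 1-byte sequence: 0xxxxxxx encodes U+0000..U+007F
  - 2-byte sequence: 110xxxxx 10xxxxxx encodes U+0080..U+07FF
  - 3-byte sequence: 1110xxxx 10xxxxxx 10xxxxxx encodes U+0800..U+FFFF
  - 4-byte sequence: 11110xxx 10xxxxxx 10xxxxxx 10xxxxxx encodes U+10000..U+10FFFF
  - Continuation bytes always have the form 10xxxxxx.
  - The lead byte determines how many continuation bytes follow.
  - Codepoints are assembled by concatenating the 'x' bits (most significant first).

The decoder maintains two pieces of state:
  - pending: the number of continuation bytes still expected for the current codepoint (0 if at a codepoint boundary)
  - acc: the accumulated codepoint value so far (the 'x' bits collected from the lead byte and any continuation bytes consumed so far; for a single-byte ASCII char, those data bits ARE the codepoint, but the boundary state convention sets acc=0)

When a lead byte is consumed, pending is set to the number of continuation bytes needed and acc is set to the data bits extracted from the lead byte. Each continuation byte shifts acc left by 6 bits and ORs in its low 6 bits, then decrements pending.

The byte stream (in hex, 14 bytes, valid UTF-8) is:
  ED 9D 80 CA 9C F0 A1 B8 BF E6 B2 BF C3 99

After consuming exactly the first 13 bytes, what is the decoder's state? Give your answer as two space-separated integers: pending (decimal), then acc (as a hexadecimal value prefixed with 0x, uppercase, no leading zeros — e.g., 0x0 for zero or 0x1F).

Answer: 1 0x3

Derivation:
Byte[0]=ED: 3-byte lead. pending=2, acc=0xD
Byte[1]=9D: continuation. acc=(acc<<6)|0x1D=0x35D, pending=1
Byte[2]=80: continuation. acc=(acc<<6)|0x00=0xD740, pending=0
Byte[3]=CA: 2-byte lead. pending=1, acc=0xA
Byte[4]=9C: continuation. acc=(acc<<6)|0x1C=0x29C, pending=0
Byte[5]=F0: 4-byte lead. pending=3, acc=0x0
Byte[6]=A1: continuation. acc=(acc<<6)|0x21=0x21, pending=2
Byte[7]=B8: continuation. acc=(acc<<6)|0x38=0x878, pending=1
Byte[8]=BF: continuation. acc=(acc<<6)|0x3F=0x21E3F, pending=0
Byte[9]=E6: 3-byte lead. pending=2, acc=0x6
Byte[10]=B2: continuation. acc=(acc<<6)|0x32=0x1B2, pending=1
Byte[11]=BF: continuation. acc=(acc<<6)|0x3F=0x6CBF, pending=0
Byte[12]=C3: 2-byte lead. pending=1, acc=0x3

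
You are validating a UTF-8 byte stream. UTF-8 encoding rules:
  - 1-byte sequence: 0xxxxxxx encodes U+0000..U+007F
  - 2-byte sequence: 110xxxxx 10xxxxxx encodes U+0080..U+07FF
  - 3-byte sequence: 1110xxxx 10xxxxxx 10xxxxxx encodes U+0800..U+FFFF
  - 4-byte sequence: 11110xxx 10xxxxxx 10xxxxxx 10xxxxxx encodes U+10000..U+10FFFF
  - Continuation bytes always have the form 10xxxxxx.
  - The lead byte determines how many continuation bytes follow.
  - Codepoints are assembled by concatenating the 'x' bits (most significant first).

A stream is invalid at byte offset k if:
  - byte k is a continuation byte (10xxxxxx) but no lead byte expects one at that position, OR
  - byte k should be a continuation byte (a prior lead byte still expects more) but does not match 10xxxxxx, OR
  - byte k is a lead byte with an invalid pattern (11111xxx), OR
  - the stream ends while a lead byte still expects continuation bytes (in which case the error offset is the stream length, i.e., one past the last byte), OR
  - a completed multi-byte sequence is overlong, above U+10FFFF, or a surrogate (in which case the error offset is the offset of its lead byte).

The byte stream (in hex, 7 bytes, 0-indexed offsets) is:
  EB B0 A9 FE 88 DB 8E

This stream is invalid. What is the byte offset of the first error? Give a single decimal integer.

Answer: 3

Derivation:
Byte[0]=EB: 3-byte lead, need 2 cont bytes. acc=0xB
Byte[1]=B0: continuation. acc=(acc<<6)|0x30=0x2F0
Byte[2]=A9: continuation. acc=(acc<<6)|0x29=0xBC29
Completed: cp=U+BC29 (starts at byte 0)
Byte[3]=FE: INVALID lead byte (not 0xxx/110x/1110/11110)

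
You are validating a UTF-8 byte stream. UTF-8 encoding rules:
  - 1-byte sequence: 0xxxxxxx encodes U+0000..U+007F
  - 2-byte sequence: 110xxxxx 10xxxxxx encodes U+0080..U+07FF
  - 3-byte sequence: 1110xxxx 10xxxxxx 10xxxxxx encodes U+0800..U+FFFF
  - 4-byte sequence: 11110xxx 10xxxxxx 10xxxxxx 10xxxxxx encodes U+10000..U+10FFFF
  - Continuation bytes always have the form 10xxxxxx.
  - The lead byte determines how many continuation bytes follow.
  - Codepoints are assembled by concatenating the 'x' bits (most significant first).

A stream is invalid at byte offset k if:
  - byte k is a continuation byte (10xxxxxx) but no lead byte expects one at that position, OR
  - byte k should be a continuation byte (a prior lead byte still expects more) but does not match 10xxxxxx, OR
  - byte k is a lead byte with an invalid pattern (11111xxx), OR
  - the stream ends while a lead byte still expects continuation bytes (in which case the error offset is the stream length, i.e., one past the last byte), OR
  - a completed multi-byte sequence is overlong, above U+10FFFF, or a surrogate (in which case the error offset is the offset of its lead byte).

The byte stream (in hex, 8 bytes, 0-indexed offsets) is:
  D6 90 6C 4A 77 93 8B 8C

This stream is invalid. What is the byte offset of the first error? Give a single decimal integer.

Byte[0]=D6: 2-byte lead, need 1 cont bytes. acc=0x16
Byte[1]=90: continuation. acc=(acc<<6)|0x10=0x590
Completed: cp=U+0590 (starts at byte 0)
Byte[2]=6C: 1-byte ASCII. cp=U+006C
Byte[3]=4A: 1-byte ASCII. cp=U+004A
Byte[4]=77: 1-byte ASCII. cp=U+0077
Byte[5]=93: INVALID lead byte (not 0xxx/110x/1110/11110)

Answer: 5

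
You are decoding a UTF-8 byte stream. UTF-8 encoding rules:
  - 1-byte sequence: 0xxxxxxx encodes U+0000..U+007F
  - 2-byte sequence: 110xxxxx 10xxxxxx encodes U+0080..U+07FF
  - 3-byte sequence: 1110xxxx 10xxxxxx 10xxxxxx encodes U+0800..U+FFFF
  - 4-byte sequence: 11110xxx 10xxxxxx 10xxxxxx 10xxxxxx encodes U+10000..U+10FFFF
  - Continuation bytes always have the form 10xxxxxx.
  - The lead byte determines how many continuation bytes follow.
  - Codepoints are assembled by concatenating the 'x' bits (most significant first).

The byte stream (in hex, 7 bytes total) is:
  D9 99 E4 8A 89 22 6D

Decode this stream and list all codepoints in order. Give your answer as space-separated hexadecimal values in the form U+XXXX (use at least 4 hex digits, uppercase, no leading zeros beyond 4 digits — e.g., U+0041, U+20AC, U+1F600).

Answer: U+0659 U+4289 U+0022 U+006D

Derivation:
Byte[0]=D9: 2-byte lead, need 1 cont bytes. acc=0x19
Byte[1]=99: continuation. acc=(acc<<6)|0x19=0x659
Completed: cp=U+0659 (starts at byte 0)
Byte[2]=E4: 3-byte lead, need 2 cont bytes. acc=0x4
Byte[3]=8A: continuation. acc=(acc<<6)|0x0A=0x10A
Byte[4]=89: continuation. acc=(acc<<6)|0x09=0x4289
Completed: cp=U+4289 (starts at byte 2)
Byte[5]=22: 1-byte ASCII. cp=U+0022
Byte[6]=6D: 1-byte ASCII. cp=U+006D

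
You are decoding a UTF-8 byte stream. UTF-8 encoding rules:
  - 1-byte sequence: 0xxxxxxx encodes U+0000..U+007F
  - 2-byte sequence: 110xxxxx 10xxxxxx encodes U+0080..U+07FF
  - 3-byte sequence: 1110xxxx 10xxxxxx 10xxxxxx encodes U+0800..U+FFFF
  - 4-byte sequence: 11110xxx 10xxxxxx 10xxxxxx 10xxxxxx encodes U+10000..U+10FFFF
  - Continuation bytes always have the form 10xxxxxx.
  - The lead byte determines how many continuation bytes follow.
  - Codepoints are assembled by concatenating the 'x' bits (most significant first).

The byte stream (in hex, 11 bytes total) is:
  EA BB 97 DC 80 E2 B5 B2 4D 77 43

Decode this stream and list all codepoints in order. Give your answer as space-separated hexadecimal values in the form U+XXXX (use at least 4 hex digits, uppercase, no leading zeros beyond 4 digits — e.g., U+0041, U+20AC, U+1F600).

Answer: U+AED7 U+0700 U+2D72 U+004D U+0077 U+0043

Derivation:
Byte[0]=EA: 3-byte lead, need 2 cont bytes. acc=0xA
Byte[1]=BB: continuation. acc=(acc<<6)|0x3B=0x2BB
Byte[2]=97: continuation. acc=(acc<<6)|0x17=0xAED7
Completed: cp=U+AED7 (starts at byte 0)
Byte[3]=DC: 2-byte lead, need 1 cont bytes. acc=0x1C
Byte[4]=80: continuation. acc=(acc<<6)|0x00=0x700
Completed: cp=U+0700 (starts at byte 3)
Byte[5]=E2: 3-byte lead, need 2 cont bytes. acc=0x2
Byte[6]=B5: continuation. acc=(acc<<6)|0x35=0xB5
Byte[7]=B2: continuation. acc=(acc<<6)|0x32=0x2D72
Completed: cp=U+2D72 (starts at byte 5)
Byte[8]=4D: 1-byte ASCII. cp=U+004D
Byte[9]=77: 1-byte ASCII. cp=U+0077
Byte[10]=43: 1-byte ASCII. cp=U+0043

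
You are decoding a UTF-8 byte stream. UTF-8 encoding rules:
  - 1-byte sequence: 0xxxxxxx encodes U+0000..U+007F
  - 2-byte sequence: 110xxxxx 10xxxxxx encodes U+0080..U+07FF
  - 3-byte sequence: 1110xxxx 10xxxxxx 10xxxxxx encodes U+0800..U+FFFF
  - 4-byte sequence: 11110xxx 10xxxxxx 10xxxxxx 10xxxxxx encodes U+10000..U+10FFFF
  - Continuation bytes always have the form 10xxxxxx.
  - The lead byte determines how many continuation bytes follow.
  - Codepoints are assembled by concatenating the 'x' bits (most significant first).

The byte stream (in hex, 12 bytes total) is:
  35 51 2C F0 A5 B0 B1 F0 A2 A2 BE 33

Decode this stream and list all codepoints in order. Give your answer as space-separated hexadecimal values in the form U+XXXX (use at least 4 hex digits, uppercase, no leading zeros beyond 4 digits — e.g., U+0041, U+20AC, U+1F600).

Answer: U+0035 U+0051 U+002C U+25C31 U+228BE U+0033

Derivation:
Byte[0]=35: 1-byte ASCII. cp=U+0035
Byte[1]=51: 1-byte ASCII. cp=U+0051
Byte[2]=2C: 1-byte ASCII. cp=U+002C
Byte[3]=F0: 4-byte lead, need 3 cont bytes. acc=0x0
Byte[4]=A5: continuation. acc=(acc<<6)|0x25=0x25
Byte[5]=B0: continuation. acc=(acc<<6)|0x30=0x970
Byte[6]=B1: continuation. acc=(acc<<6)|0x31=0x25C31
Completed: cp=U+25C31 (starts at byte 3)
Byte[7]=F0: 4-byte lead, need 3 cont bytes. acc=0x0
Byte[8]=A2: continuation. acc=(acc<<6)|0x22=0x22
Byte[9]=A2: continuation. acc=(acc<<6)|0x22=0x8A2
Byte[10]=BE: continuation. acc=(acc<<6)|0x3E=0x228BE
Completed: cp=U+228BE (starts at byte 7)
Byte[11]=33: 1-byte ASCII. cp=U+0033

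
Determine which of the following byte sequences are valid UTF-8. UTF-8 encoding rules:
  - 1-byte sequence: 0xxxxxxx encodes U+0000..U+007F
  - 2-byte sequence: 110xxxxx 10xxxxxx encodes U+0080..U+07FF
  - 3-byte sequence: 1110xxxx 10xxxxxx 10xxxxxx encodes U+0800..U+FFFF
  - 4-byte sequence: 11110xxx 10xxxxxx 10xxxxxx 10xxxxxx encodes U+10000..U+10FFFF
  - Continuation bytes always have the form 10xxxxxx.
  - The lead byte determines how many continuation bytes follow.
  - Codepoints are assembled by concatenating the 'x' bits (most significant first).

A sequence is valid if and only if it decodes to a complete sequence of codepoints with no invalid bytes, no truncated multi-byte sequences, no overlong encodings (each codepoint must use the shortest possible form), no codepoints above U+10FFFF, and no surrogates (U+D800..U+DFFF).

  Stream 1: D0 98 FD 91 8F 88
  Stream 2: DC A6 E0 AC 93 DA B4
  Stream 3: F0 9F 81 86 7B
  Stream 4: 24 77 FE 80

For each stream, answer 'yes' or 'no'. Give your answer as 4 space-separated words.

Stream 1: error at byte offset 2. INVALID
Stream 2: decodes cleanly. VALID
Stream 3: decodes cleanly. VALID
Stream 4: error at byte offset 2. INVALID

Answer: no yes yes no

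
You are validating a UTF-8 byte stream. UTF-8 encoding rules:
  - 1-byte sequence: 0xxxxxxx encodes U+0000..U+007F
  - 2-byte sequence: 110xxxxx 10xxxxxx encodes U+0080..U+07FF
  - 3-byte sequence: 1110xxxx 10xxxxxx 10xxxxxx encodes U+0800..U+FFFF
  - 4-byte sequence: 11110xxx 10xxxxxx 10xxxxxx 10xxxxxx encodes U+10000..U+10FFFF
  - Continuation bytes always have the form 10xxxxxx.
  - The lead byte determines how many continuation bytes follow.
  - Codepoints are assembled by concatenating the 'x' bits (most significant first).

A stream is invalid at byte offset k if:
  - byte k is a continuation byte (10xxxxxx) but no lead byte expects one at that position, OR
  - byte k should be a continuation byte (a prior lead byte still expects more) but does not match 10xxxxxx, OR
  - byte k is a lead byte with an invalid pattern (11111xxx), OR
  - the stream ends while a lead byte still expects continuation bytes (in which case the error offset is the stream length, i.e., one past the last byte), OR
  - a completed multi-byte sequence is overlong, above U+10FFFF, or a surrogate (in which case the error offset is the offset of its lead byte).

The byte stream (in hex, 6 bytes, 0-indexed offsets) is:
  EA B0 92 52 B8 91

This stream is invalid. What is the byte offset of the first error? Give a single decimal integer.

Byte[0]=EA: 3-byte lead, need 2 cont bytes. acc=0xA
Byte[1]=B0: continuation. acc=(acc<<6)|0x30=0x2B0
Byte[2]=92: continuation. acc=(acc<<6)|0x12=0xAC12
Completed: cp=U+AC12 (starts at byte 0)
Byte[3]=52: 1-byte ASCII. cp=U+0052
Byte[4]=B8: INVALID lead byte (not 0xxx/110x/1110/11110)

Answer: 4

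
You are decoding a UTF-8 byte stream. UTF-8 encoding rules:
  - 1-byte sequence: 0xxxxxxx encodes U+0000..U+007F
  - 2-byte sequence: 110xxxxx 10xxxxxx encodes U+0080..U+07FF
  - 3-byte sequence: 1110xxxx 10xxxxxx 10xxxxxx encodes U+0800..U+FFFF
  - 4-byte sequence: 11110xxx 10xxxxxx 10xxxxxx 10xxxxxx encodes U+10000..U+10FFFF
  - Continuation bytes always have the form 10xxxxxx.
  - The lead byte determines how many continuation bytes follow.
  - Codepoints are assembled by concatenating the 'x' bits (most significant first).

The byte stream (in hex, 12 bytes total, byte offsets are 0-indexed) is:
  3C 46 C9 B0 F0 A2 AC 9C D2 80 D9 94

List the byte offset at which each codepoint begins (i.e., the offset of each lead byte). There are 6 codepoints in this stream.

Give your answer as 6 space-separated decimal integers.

Byte[0]=3C: 1-byte ASCII. cp=U+003C
Byte[1]=46: 1-byte ASCII. cp=U+0046
Byte[2]=C9: 2-byte lead, need 1 cont bytes. acc=0x9
Byte[3]=B0: continuation. acc=(acc<<6)|0x30=0x270
Completed: cp=U+0270 (starts at byte 2)
Byte[4]=F0: 4-byte lead, need 3 cont bytes. acc=0x0
Byte[5]=A2: continuation. acc=(acc<<6)|0x22=0x22
Byte[6]=AC: continuation. acc=(acc<<6)|0x2C=0x8AC
Byte[7]=9C: continuation. acc=(acc<<6)|0x1C=0x22B1C
Completed: cp=U+22B1C (starts at byte 4)
Byte[8]=D2: 2-byte lead, need 1 cont bytes. acc=0x12
Byte[9]=80: continuation. acc=(acc<<6)|0x00=0x480
Completed: cp=U+0480 (starts at byte 8)
Byte[10]=D9: 2-byte lead, need 1 cont bytes. acc=0x19
Byte[11]=94: continuation. acc=(acc<<6)|0x14=0x654
Completed: cp=U+0654 (starts at byte 10)

Answer: 0 1 2 4 8 10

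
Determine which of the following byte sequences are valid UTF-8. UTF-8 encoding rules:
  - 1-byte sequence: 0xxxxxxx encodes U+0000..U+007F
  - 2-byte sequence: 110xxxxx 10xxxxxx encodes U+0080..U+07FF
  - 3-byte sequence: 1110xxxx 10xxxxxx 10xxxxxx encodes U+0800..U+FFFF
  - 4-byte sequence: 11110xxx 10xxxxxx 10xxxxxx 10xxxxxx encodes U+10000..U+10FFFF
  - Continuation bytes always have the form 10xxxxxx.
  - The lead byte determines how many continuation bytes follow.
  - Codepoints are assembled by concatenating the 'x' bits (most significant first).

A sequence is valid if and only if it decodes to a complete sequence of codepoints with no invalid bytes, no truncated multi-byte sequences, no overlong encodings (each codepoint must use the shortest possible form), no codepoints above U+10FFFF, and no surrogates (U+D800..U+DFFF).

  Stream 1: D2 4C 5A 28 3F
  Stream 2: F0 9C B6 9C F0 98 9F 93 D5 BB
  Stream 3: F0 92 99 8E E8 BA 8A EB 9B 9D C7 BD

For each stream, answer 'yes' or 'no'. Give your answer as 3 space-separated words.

Answer: no yes yes

Derivation:
Stream 1: error at byte offset 1. INVALID
Stream 2: decodes cleanly. VALID
Stream 3: decodes cleanly. VALID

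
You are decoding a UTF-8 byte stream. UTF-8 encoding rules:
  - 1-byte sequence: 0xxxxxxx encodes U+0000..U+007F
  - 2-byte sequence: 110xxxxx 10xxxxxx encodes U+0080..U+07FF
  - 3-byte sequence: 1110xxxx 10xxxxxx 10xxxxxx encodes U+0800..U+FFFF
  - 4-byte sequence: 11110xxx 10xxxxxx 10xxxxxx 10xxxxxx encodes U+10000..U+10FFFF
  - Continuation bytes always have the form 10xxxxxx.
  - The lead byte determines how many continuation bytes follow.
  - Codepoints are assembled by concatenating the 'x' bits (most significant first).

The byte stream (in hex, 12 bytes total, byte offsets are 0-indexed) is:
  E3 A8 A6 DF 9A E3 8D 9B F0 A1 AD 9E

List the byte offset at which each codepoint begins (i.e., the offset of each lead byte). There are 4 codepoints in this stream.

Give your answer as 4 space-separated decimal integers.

Answer: 0 3 5 8

Derivation:
Byte[0]=E3: 3-byte lead, need 2 cont bytes. acc=0x3
Byte[1]=A8: continuation. acc=(acc<<6)|0x28=0xE8
Byte[2]=A6: continuation. acc=(acc<<6)|0x26=0x3A26
Completed: cp=U+3A26 (starts at byte 0)
Byte[3]=DF: 2-byte lead, need 1 cont bytes. acc=0x1F
Byte[4]=9A: continuation. acc=(acc<<6)|0x1A=0x7DA
Completed: cp=U+07DA (starts at byte 3)
Byte[5]=E3: 3-byte lead, need 2 cont bytes. acc=0x3
Byte[6]=8D: continuation. acc=(acc<<6)|0x0D=0xCD
Byte[7]=9B: continuation. acc=(acc<<6)|0x1B=0x335B
Completed: cp=U+335B (starts at byte 5)
Byte[8]=F0: 4-byte lead, need 3 cont bytes. acc=0x0
Byte[9]=A1: continuation. acc=(acc<<6)|0x21=0x21
Byte[10]=AD: continuation. acc=(acc<<6)|0x2D=0x86D
Byte[11]=9E: continuation. acc=(acc<<6)|0x1E=0x21B5E
Completed: cp=U+21B5E (starts at byte 8)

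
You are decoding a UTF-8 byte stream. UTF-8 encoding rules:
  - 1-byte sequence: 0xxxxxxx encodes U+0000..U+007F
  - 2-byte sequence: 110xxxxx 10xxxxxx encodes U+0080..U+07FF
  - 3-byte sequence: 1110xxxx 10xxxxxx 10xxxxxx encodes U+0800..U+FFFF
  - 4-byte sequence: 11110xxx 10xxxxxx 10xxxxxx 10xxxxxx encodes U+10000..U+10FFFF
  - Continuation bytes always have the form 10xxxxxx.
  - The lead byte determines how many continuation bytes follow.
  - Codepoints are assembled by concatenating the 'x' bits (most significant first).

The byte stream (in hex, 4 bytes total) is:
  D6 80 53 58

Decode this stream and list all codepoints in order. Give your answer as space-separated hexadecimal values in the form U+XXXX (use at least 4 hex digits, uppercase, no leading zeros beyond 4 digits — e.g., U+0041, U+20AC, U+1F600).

Answer: U+0580 U+0053 U+0058

Derivation:
Byte[0]=D6: 2-byte lead, need 1 cont bytes. acc=0x16
Byte[1]=80: continuation. acc=(acc<<6)|0x00=0x580
Completed: cp=U+0580 (starts at byte 0)
Byte[2]=53: 1-byte ASCII. cp=U+0053
Byte[3]=58: 1-byte ASCII. cp=U+0058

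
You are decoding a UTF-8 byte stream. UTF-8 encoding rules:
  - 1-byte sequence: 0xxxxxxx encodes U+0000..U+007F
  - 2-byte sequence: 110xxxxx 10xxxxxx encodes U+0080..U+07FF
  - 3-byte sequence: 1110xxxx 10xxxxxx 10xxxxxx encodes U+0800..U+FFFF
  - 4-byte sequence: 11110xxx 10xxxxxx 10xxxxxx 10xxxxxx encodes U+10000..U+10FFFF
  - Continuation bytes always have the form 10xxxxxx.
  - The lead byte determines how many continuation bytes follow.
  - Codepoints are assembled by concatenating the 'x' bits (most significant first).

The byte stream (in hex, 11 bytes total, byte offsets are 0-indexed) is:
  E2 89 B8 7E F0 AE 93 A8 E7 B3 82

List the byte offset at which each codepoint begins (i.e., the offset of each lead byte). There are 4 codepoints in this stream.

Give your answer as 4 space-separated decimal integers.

Answer: 0 3 4 8

Derivation:
Byte[0]=E2: 3-byte lead, need 2 cont bytes. acc=0x2
Byte[1]=89: continuation. acc=(acc<<6)|0x09=0x89
Byte[2]=B8: continuation. acc=(acc<<6)|0x38=0x2278
Completed: cp=U+2278 (starts at byte 0)
Byte[3]=7E: 1-byte ASCII. cp=U+007E
Byte[4]=F0: 4-byte lead, need 3 cont bytes. acc=0x0
Byte[5]=AE: continuation. acc=(acc<<6)|0x2E=0x2E
Byte[6]=93: continuation. acc=(acc<<6)|0x13=0xB93
Byte[7]=A8: continuation. acc=(acc<<6)|0x28=0x2E4E8
Completed: cp=U+2E4E8 (starts at byte 4)
Byte[8]=E7: 3-byte lead, need 2 cont bytes. acc=0x7
Byte[9]=B3: continuation. acc=(acc<<6)|0x33=0x1F3
Byte[10]=82: continuation. acc=(acc<<6)|0x02=0x7CC2
Completed: cp=U+7CC2 (starts at byte 8)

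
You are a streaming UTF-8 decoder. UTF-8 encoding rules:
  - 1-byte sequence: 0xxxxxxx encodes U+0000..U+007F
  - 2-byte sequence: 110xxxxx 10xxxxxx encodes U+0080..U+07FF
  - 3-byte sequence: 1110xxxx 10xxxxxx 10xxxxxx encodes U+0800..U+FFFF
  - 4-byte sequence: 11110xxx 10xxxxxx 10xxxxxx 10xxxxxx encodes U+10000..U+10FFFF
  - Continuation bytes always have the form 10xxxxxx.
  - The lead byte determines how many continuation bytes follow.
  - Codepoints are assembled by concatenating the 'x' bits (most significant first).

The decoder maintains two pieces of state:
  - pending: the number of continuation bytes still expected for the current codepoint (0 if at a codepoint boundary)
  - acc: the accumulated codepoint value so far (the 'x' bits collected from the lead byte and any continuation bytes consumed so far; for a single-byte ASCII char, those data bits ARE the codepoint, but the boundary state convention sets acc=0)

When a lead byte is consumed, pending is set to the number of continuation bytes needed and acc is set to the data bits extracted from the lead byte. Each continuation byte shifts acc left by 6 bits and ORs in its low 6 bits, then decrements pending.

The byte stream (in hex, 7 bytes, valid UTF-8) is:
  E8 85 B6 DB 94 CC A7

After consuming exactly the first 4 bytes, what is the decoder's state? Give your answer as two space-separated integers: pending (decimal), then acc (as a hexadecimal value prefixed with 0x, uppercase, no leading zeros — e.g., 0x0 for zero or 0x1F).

Answer: 1 0x1B

Derivation:
Byte[0]=E8: 3-byte lead. pending=2, acc=0x8
Byte[1]=85: continuation. acc=(acc<<6)|0x05=0x205, pending=1
Byte[2]=B6: continuation. acc=(acc<<6)|0x36=0x8176, pending=0
Byte[3]=DB: 2-byte lead. pending=1, acc=0x1B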